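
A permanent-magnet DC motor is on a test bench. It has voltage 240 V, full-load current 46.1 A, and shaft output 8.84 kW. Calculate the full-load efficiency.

P_out = 8.84 kW = 8840 W
P_in = V·I = 240 × 46.1 = 11064 W
η = P_out / P_in = 8840 / 11064 = 0.799 = 79.9%

79.9 %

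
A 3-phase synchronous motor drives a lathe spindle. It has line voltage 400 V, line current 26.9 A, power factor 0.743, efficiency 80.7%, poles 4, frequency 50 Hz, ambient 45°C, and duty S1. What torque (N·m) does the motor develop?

71.1 N·m

P_in = √3·V·I·cosφ = 1.732 × 400 × 26.9 × 0.743 = 13847 W
P_out = η·P_in = 0.807 × 13847 = 11175 W
n = n_s = 120×50/4 = 1500 rpm (synchronous)
ω = 2π×1500/60 = 157.1 rad/s
τ = P_out/ω = 11175/157.1 = 71.1 N·m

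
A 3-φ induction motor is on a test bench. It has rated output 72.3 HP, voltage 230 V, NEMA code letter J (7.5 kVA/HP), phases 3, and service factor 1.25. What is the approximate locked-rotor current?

S_LR = 7.5 × 72.3 = 542.25 kVA
I_LR = S_LR/(√3·V_L) = 542250/(1.732×230) = 1360 A

1360 A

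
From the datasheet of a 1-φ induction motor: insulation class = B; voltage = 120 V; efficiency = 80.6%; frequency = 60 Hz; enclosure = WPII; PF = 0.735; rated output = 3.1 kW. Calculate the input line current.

P_out = 3.1 kW = 3100 W
P_in = P_out / η = 3100 / 0.806 = 3846 W
I = P_in / (V·cosφ) = 3846 / (120 × 0.735) = 43.6 A

43.6 A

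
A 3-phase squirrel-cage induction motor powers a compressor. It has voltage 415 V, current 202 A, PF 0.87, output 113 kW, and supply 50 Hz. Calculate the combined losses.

13.3 kW

P_in = √3·V·I·cosφ = 1.732×415×202×0.87 = 126318 W
P_out = 113000 W
Losses = P_in − P_out = 126318 − 113000 = 13318 W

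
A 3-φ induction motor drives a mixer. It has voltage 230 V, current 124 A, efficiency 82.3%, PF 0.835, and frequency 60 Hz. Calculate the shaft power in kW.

P_in = √3·V·I·cosφ = 1.732 × 230 × 124 × 0.835 = 41246 W
P_out = η·P_in = 0.823 × 41246 = 33945 W

33.9 kW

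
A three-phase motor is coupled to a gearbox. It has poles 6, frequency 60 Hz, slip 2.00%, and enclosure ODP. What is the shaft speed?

n_s = 120f/p = 120×60/6 = 1200 rpm
n = n_s(1 − s) = 1200 × (1 − 0.02) = 1176 rpm

1176 rpm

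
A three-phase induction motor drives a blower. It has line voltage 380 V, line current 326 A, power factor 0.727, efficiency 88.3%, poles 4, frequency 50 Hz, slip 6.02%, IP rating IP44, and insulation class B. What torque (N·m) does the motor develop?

933 N·m

P_in = √3·V·I·cosφ = 1.732 × 380 × 326 × 0.727 = 155985 W
P_out = η·P_in = 0.883 × 155985 = 137735 W
n_s = 120×50/4 = 1500 rpm; n = 1500×(1−0.0602) = 1410 rpm
ω = 2π×1410/60 = 147.7 rad/s
τ = P_out/ω = 137735/147.7 = 933 N·m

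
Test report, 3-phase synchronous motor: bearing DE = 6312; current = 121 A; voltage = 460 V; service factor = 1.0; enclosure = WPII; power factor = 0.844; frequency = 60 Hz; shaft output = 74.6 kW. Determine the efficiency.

91.7 %

P_out = 74.6 kW = 74600 W
P_in = √3·V_L·I_L·cosφ = 1.732 × 460 × 121 × 0.844 = 81364 W
η = P_out / P_in = 74600 / 81364 = 0.917 = 91.7%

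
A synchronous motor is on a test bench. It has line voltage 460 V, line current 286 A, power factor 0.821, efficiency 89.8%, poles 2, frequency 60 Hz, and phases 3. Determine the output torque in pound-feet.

P_in = √3·V·I·cosφ = 1.732 × 460 × 286 × 0.821 = 187075 W
P_out = η·P_in = 0.898 × 187075 = 167993 W
n = n_s = 120×60/2 = 3600 rpm (synchronous)
ω = 2π×3600/60 = 377 rad/s
τ = P_out/ω = 167993/377 = 445.6 N·m
In lb·ft: 445.6/1.356 = 329 lb·ft

329 lb·ft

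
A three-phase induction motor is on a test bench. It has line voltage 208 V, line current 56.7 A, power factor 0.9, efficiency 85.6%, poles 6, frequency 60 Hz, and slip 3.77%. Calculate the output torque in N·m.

P_in = √3·V·I·cosφ = 1.732 × 208 × 56.7 × 0.9 = 18384 W
P_out = η·P_in = 0.856 × 18384 = 15737 W
n_s = 120×60/6 = 1200 rpm; n = 1200×(1−0.0377) = 1155 rpm
ω = 2π×1155/60 = 121 rad/s
τ = P_out/ω = 15737/121 = 130 N·m

130 N·m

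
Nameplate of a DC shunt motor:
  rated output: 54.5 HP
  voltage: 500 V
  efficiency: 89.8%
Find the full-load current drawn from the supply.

P_out = 54.5 × 746 = 40657 W
P_in = P_out / η = 40657 / 0.898 = 45275 W
I = P_in / V = 45275 / 500 = 90.6 A

90.6 A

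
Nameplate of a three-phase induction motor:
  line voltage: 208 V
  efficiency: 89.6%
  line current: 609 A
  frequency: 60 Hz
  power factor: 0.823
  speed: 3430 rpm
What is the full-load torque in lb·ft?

P_in = √3·V·I·cosφ = 1.732 × 208 × 609 × 0.823 = 180563 W
P_out = η·P_in = 0.896 × 180563 = 161784 W
n = 3430 rpm
ω = 2π×3430/60 = 359.2 rad/s
τ = P_out/ω = 161784/359.2 = 450.4 N·m
In lb·ft: 450.4/1.356 = 332 lb·ft

332 lb·ft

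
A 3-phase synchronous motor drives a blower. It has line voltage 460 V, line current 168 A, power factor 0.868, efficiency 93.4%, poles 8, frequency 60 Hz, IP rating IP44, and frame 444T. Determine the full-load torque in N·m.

P_in = √3·V·I·cosφ = 1.732 × 460 × 168 × 0.868 = 116181 W
P_out = η·P_in = 0.934 × 116181 = 108513 W
n = n_s = 120×60/8 = 900 rpm (synchronous)
ω = 2π×900/60 = 94.25 rad/s
τ = P_out/ω = 108513/94.25 = 1150 N·m

1150 N·m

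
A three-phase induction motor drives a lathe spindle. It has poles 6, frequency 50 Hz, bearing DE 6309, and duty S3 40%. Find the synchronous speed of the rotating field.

n_s = 120f/p = 120×50/6 = 1000 rpm

1000 rpm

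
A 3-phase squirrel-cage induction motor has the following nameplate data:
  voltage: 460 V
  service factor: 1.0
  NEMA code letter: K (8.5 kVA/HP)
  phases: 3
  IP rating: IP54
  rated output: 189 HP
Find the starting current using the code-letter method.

2020 A

S_LR = 8.5 × 189 = 1606.5 kVA
I_LR = S_LR/(√3·V_L) = 1606500/(1.732×460) = 2020 A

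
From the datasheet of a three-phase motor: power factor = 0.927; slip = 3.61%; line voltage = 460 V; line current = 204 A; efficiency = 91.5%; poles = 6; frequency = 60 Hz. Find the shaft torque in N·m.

1140 N·m

P_in = √3·V·I·cosφ = 1.732 × 460 × 204 × 0.927 = 150666 W
P_out = η·P_in = 0.915 × 150666 = 137859 W
n_s = 120×60/6 = 1200 rpm; n = 1200×(1−0.0361) = 1157 rpm
ω = 2π×1157/60 = 121.2 rad/s
τ = P_out/ω = 137859/121.2 = 1140 N·m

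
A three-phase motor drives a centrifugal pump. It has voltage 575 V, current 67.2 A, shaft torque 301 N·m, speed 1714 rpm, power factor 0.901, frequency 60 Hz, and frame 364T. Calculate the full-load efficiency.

89.6 %

ω = 2π × 1714/60 = 179.5 rad/s; P_out = τω = 301 × 179.5 = 54030 W
P_in = √3·V_L·I_L·cosφ = 1.732 × 575 × 67.2 × 0.901 = 60299 W
η = P_out / P_in = 54030 / 60299 = 0.896 = 89.6%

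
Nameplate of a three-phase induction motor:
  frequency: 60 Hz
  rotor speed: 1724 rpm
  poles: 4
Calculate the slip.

n_s = 120f/p = 120×60/4 = 1800 rpm
s = (n_s − n)/n_s = (1800 − 1724)/1800 = 0.0422

4.22 %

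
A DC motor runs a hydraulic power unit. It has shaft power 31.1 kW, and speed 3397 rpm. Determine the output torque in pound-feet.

ω = 2π × 3397/60 = 355.7 rad/s
τ = P/ω = 31100/355.7 = 87.43 N·m
In lb·ft: 87.43/1.356 = 64.5 lb·ft

64.5 lb·ft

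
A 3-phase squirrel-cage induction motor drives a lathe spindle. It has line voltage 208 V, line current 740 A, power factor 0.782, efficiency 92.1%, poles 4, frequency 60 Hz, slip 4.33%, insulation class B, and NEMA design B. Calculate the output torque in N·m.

P_in = √3·V·I·cosφ = 1.732 × 208 × 740 × 0.782 = 208473 W
P_out = η·P_in = 0.921 × 208473 = 192004 W
n_s = 120×60/4 = 1800 rpm; n = 1800×(1−0.0433) = 1722 rpm
ω = 2π×1722/60 = 180.3 rad/s
τ = P_out/ω = 192004/180.3 = 1060 N·m

1060 N·m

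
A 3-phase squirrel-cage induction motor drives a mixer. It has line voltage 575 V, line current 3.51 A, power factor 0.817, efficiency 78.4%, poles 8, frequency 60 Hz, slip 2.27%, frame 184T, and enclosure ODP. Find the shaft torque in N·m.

24.3 N·m

P_in = √3·V·I·cosφ = 1.732 × 575 × 3.51 × 0.817 = 2856 W
P_out = η·P_in = 0.784 × 2856 = 2239 W
n_s = 120×60/8 = 900 rpm; n = 900×(1−0.0227) = 880 rpm
ω = 2π×880/60 = 92.15 rad/s
τ = P_out/ω = 2239/92.15 = 24.3 N·m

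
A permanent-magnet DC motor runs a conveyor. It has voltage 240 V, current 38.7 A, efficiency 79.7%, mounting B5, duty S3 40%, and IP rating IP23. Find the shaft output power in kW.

7.4 kW

P_in = V·I = 240 × 38.7 = 9288 W
P_out = η·P_in = 0.797 × 9288 = 7403 W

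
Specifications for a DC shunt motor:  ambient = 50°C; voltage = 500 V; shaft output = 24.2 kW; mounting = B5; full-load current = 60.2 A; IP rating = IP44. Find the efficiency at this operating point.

P_out = 24.2 kW = 24200 W
P_in = V·I = 500 × 60.2 = 30100 W
η = P_out / P_in = 24200 / 30100 = 0.804 = 80.4%

80.4 %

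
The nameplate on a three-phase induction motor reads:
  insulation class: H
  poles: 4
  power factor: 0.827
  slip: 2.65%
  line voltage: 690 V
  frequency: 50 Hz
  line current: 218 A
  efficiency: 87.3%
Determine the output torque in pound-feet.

907 lb·ft

P_in = √3·V·I·cosφ = 1.732 × 690 × 218 × 0.827 = 215456 W
P_out = η·P_in = 0.873 × 215456 = 188093 W
n_s = 120×50/4 = 1500 rpm; n = 1500×(1−0.0265) = 1460 rpm
ω = 2π×1460/60 = 152.9 rad/s
τ = P_out/ω = 188093/152.9 = 1230 N·m
In lb·ft: 1230/1.356 = 907 lb·ft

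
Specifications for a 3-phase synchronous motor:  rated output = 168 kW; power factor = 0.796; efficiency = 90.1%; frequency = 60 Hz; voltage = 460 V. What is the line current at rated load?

294 A

P_out = 168 kW = 168000 W
P_in = P_out / η = 168000 / 0.901 = 186459 W
I_L = P_in / (√3·V_L·cosφ) = 186459 / (1.732 × 460 × 0.796) = 294 A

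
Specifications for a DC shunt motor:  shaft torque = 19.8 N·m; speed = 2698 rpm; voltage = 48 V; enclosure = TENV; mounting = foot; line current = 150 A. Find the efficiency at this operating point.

ω = 2π × 2698/60 = 282.5 rad/s; P_out = τω = 19.8 × 282.5 = 5594 W
P_in = V·I = 48 × 150 = 7200 W
η = P_out / P_in = 5594 / 7200 = 0.777 = 77.7%

77.7 %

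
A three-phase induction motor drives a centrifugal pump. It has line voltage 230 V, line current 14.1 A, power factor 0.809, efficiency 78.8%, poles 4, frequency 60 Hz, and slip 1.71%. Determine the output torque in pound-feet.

14.3 lb·ft

P_in = √3·V·I·cosφ = 1.732 × 230 × 14.1 × 0.809 = 4544 W
P_out = η·P_in = 0.788 × 4544 = 3581 W
n_s = 120×60/4 = 1800 rpm; n = 1800×(1−0.0171) = 1769 rpm
ω = 2π×1769/60 = 185.2 rad/s
τ = P_out/ω = 3581/185.2 = 19.34 N·m
In lb·ft: 19.34/1.356 = 14.3 lb·ft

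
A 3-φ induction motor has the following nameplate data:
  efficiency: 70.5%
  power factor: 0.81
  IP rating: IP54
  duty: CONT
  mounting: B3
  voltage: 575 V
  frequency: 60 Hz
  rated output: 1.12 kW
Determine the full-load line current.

1.97 A

P_out = 1.12 kW = 1120 W
P_in = P_out / η = 1120 / 0.705 = 1589 W
I_L = P_in / (√3·V_L·cosφ) = 1589 / (1.732 × 575 × 0.81) = 1.97 A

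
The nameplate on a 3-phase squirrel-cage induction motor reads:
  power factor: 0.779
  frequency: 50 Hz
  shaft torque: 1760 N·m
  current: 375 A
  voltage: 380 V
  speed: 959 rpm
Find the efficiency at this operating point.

91.9 %

ω = 2π × 959/60 = 100.4 rad/s; P_out = τω = 1760 × 100.4 = 176704 W
P_in = √3·V_L·I_L·cosφ = 1.732 × 380 × 375 × 0.779 = 192265 W
η = P_out / P_in = 176704 / 192265 = 0.919 = 91.9%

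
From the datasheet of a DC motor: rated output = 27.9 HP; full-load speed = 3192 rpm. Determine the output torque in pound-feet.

45.9 lb·ft

P_out = 27.9 × 746 = 20813 W
ω = 2π × 3192/60 = 334.3 rad/s
τ = P_out/ω = 20813/334.3 = 62.26 N·m
In lb·ft: 62.26/1.356 = 45.9 lb·ft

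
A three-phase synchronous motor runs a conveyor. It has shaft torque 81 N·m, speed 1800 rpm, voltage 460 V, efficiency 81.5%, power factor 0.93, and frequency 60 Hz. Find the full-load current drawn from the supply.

25.3 A

ω = 2π×1800/60 = 188.5 rad/s; P_out = τω = 81 × 188.5 = 15269 W
P_in = P_out / η = 15269 / 0.815 = 18735 W
I_L = P_in / (√3·V_L·cosφ) = 18735 / (1.732 × 460 × 0.93) = 25.3 A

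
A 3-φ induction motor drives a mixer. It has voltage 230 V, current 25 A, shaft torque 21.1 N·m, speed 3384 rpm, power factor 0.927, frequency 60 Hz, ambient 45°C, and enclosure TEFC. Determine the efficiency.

81.0 %

ω = 2π × 3384/60 = 354.4 rad/s; P_out = τω = 21.1 × 354.4 = 7478 W
P_in = √3·V_L·I_L·cosφ = 1.732 × 230 × 25 × 0.927 = 9232 W
η = P_out / P_in = 7478 / 9232 = 0.810 = 81.0%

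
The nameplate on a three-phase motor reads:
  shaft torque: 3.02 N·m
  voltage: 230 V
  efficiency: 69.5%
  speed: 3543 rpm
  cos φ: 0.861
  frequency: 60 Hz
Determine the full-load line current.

ω = 2π×3543/60 = 371 rad/s; P_out = τω = 3.02 × 371 = 1120 W
P_in = P_out / η = 1120 / 0.695 = 1612 W
I_L = P_in / (√3·V_L·cosφ) = 1612 / (1.732 × 230 × 0.861) = 4.7 A

4.7 A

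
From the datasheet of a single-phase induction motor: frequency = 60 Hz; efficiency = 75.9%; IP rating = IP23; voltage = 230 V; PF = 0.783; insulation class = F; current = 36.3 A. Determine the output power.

P_in = V·I·cosφ = 230 × 36.3 × 0.783 = 6537 W
P_out = η·P_in = 0.759 × 6537 = 4962 W

4.96 kW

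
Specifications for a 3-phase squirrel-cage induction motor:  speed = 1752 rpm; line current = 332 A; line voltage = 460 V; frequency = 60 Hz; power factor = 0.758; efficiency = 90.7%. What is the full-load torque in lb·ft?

P_in = √3·V·I·cosφ = 1.732 × 460 × 332 × 0.758 = 200499 W
P_out = η·P_in = 0.907 × 200499 = 181853 W
n = 1752 rpm
ω = 2π×1752/60 = 183.5 rad/s
τ = P_out/ω = 181853/183.5 = 991 N·m
In lb·ft: 991/1.356 = 731 lb·ft

731 lb·ft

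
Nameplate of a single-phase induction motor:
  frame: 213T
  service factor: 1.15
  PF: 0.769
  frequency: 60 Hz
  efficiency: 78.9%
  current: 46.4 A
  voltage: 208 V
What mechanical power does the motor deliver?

P_in = V·I·cosφ = 208 × 46.4 × 0.769 = 7422 W
P_out = η·P_in = 0.789 × 7422 = 5856 W

5.86 kW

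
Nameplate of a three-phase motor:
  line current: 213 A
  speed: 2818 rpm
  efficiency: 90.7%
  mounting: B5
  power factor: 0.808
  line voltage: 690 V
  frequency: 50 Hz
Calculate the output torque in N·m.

632 N·m

P_in = √3·V·I·cosφ = 1.732 × 690 × 213 × 0.808 = 205678 W
P_out = η·P_in = 0.907 × 205678 = 186550 W
n = 2818 rpm
ω = 2π×2818/60 = 295.1 rad/s
τ = P_out/ω = 186550/295.1 = 632 N·m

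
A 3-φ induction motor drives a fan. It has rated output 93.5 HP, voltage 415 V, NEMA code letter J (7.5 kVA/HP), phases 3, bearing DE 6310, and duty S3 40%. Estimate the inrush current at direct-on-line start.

976 A

S_LR = 7.5 × 93.5 = 701.25 kVA
I_LR = S_LR/(√3·V_L) = 701250/(1.732×415) = 976 A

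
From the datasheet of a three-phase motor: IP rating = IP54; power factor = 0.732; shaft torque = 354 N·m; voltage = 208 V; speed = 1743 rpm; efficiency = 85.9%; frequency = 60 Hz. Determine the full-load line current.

ω = 2π×1743/60 = 182.5 rad/s; P_out = τω = 354 × 182.5 = 64605 W
P_in = P_out / η = 64605 / 0.859 = 75210 W
I_L = P_in / (√3·V_L·cosφ) = 75210 / (1.732 × 208 × 0.732) = 285 A

285 A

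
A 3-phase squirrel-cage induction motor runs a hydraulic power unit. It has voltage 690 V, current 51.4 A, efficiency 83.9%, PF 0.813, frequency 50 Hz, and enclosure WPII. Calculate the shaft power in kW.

P_in = √3·V·I·cosφ = 1.732 × 690 × 51.4 × 0.813 = 49940 W
P_out = η·P_in = 0.839 × 49940 = 41900 W

41.9 kW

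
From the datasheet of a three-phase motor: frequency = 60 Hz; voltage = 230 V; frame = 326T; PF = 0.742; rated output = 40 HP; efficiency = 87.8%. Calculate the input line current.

P_out = 40 × 746 = 29840 W
P_in = P_out / η = 29840 / 0.878 = 33986 W
I_L = P_in / (√3·V_L·cosφ) = 33986 / (1.732 × 230 × 0.742) = 115 A

115 A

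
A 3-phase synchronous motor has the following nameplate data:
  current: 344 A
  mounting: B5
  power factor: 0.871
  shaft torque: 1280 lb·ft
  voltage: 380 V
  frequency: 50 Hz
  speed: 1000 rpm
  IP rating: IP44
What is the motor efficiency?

τ = 1280 lb·ft × 1.356 = 1736 N·m
ω = 2π × 1000/60 = 104.7 rad/s; P_out = τω = 1736 × 104.7 = 181759 W
P_in = √3·V_L·I_L·cosφ = 1.732 × 380 × 344 × 0.871 = 197201 W
η = P_out / P_in = 181759 / 197201 = 0.922 = 92.2%

92.2 %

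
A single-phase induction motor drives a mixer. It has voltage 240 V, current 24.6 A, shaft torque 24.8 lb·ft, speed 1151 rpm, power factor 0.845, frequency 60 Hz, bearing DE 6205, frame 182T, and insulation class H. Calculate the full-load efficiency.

τ = 24.8 lb·ft × 1.356 = 33.63 N·m
ω = 2π × 1151/60 = 120.5 rad/s; P_out = τω = 33.63 × 120.5 = 4052 W
P_in = V·I·cosφ = 240 × 24.6 × 0.845 = 4989 W
η = P_out / P_in = 4052 / 4989 = 0.812 = 81.2%

81.2 %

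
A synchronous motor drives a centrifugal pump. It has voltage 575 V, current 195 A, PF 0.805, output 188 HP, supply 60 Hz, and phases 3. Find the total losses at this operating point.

P_in = √3·V·I·cosφ = 1.732×575×195×0.805 = 156331 W
P_out = 188×746 = 140248 W
Losses = P_in − P_out = 156331 − 140248 = 16083 W

16100 W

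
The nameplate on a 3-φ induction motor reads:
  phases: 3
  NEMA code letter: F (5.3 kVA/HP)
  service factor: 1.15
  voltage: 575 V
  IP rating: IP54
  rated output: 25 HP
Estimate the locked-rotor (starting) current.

133 A

S_LR = 5.3 × 25 = 132.5 kVA
I_LR = S_LR/(√3·V_L) = 132500/(1.732×575) = 133 A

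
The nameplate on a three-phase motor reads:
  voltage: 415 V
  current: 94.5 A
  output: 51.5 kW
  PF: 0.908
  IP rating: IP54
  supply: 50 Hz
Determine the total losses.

10200 W

P_in = √3·V·I·cosφ = 1.732×415×94.5×0.908 = 61676 W
P_out = 51500 W
Losses = P_in − P_out = 61676 − 51500 = 10176 W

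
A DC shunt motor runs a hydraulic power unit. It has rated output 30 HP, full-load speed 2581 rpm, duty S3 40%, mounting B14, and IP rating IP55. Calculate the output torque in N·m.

P_out = 30 × 746 = 22380 W
ω = 2π × 2581/60 = 270.3 rad/s
τ = P_out/ω = 22380/270.3 = 82.8 N·m

82.8 N·m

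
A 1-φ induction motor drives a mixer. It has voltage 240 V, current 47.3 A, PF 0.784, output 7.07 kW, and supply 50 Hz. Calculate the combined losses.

P_in = V·I·cosφ = 240×47.3×0.784 = 8900 W
P_out = 7070 W
Losses = P_in − P_out = 8900 − 7070 = 1830 W

1.83 kW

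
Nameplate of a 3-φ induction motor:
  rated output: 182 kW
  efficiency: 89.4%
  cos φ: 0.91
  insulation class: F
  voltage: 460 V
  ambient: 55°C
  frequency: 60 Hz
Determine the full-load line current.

P_out = 182 kW = 182000 W
P_in = P_out / η = 182000 / 0.894 = 203579 W
I_L = P_in / (√3·V_L·cosφ) = 203579 / (1.732 × 460 × 0.91) = 281 A

281 A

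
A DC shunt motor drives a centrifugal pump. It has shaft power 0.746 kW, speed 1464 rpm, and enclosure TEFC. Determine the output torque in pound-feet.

ω = 2π × 1464/60 = 153.3 rad/s
τ = P/ω = 746/153.3 = 4.866 N·m
In lb·ft: 4.866/1.356 = 3.59 lb·ft

3.59 lb·ft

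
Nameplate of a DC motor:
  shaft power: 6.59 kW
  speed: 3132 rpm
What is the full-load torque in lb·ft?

ω = 2π × 3132/60 = 328 rad/s
τ = P/ω = 6590/328 = 20.09 N·m
In lb·ft: 20.09/1.356 = 14.8 lb·ft

14.8 lb·ft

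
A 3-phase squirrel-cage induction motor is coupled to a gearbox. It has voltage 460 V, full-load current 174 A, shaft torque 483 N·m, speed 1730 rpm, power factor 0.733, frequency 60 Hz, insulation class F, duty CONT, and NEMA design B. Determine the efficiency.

86.1 %

ω = 2π × 1730/60 = 181.2 rad/s; P_out = τω = 483 × 181.2 = 87520 W
P_in = √3·V_L·I_L·cosφ = 1.732 × 460 × 174 × 0.733 = 101615 W
η = P_out / P_in = 87520 / 101615 = 0.861 = 86.1%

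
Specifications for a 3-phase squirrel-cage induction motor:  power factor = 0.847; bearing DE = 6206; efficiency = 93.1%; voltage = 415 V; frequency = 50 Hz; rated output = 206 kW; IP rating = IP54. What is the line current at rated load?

363 A

P_out = 206 kW = 206000 W
P_in = P_out / η = 206000 / 0.931 = 221267 W
I_L = P_in / (√3·V_L·cosφ) = 221267 / (1.732 × 415 × 0.847) = 363 A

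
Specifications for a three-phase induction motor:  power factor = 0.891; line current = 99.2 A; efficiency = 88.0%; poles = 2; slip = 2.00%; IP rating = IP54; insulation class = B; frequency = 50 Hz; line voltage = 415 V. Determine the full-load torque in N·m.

182 N·m

P_in = √3·V·I·cosφ = 1.732 × 415 × 99.2 × 0.891 = 63531 W
P_out = η·P_in = 0.88 × 63531 = 55907 W
n_s = 120×50/2 = 3000 rpm; n = 3000×(1−0.02) = 2940 rpm
ω = 2π×2940/60 = 307.9 rad/s
τ = P_out/ω = 55907/307.9 = 182 N·m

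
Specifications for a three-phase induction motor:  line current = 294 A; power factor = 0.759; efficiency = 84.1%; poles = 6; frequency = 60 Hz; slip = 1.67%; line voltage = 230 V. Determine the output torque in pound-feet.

446 lb·ft

P_in = √3·V·I·cosφ = 1.732 × 230 × 294 × 0.759 = 88892 W
P_out = η·P_in = 0.841 × 88892 = 74758 W
n_s = 120×60/6 = 1200 rpm; n = 1200×(1−0.0167) = 1180 rpm
ω = 2π×1180/60 = 123.6 rad/s
τ = P_out/ω = 74758/123.6 = 604.8 N·m
In lb·ft: 604.8/1.356 = 446 lb·ft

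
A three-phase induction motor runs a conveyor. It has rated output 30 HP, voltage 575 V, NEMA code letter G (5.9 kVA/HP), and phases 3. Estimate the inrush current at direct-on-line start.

178 A

S_LR = 5.9 × 30 = 177 kVA
I_LR = S_LR/(√3·V_L) = 177000/(1.732×575) = 178 A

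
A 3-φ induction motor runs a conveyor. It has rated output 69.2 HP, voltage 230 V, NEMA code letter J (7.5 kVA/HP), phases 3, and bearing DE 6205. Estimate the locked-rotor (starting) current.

1300 A

S_LR = 7.5 × 69.2 = 519 kVA
I_LR = S_LR/(√3·V_L) = 519000/(1.732×230) = 1300 A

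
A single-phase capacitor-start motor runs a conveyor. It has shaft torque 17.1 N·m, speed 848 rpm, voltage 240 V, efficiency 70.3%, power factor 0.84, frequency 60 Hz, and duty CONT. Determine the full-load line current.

ω = 2π×848/60 = 88.8 rad/s; P_out = τω = 17.1 × 88.8 = 1518 W
P_in = P_out / η = 1518 / 0.703 = 2159 W
I = P_in / (V·cosφ) = 2159 / (240 × 0.84) = 10.7 A

10.7 A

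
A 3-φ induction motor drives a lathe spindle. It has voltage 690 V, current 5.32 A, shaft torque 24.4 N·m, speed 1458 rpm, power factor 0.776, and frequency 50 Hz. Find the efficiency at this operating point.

ω = 2π × 1458/60 = 152.7 rad/s; P_out = τω = 24.4 × 152.7 = 3726 W
P_in = √3·V_L·I_L·cosφ = 1.732 × 690 × 5.32 × 0.776 = 4934 W
η = P_out / P_in = 3726 / 4934 = 0.755 = 75.5%

75.5 %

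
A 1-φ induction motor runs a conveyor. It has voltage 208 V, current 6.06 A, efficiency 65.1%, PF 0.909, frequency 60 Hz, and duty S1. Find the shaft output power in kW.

0.746 kW

P_in = V·I·cosφ = 208 × 6.06 × 0.909 = 1146 W
P_out = η·P_in = 0.651 × 1146 = 746 W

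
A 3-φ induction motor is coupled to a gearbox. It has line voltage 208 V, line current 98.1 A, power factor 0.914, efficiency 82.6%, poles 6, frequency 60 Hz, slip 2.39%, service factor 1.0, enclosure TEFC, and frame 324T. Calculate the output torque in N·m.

P_in = √3·V·I·cosφ = 1.732 × 208 × 98.1 × 0.914 = 32302 W
P_out = η·P_in = 0.826 × 32302 = 26681 W
n_s = 120×60/6 = 1200 rpm; n = 1200×(1−0.0239) = 1171 rpm
ω = 2π×1171/60 = 122.6 rad/s
τ = P_out/ω = 26681/122.6 = 218 N·m

218 N·m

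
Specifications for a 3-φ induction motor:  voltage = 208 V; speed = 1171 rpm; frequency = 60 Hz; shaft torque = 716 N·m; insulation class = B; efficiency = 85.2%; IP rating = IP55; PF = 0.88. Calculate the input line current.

325 A

ω = 2π×1171/60 = 122.6 rad/s; P_out = τω = 716 × 122.6 = 87782 W
P_in = P_out / η = 87782 / 0.852 = 103031 W
I_L = P_in / (√3·V_L·cosφ) = 103031 / (1.732 × 208 × 0.88) = 325 A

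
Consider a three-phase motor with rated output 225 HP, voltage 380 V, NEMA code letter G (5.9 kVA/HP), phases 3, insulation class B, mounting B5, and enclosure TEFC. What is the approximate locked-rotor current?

S_LR = 5.9 × 225 = 1327.5 kVA
I_LR = S_LR/(√3·V_L) = 1327500/(1.732×380) = 2020 A

2020 A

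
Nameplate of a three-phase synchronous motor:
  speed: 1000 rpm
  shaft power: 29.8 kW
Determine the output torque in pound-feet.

ω = 2π × 1000/60 = 104.7 rad/s
τ = P/ω = 29800/104.7 = 284.6 N·m
In lb·ft: 284.6/1.356 = 210 lb·ft

210 lb·ft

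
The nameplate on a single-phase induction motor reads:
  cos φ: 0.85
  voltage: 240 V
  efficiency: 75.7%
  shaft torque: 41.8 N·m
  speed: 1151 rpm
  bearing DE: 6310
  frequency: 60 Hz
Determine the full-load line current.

ω = 2π×1151/60 = 120.5 rad/s; P_out = τω = 41.8 × 120.5 = 5037 W
P_in = P_out / η = 5037 / 0.757 = 6654 W
I = P_in / (V·cosφ) = 6654 / (240 × 0.85) = 32.6 A

32.6 A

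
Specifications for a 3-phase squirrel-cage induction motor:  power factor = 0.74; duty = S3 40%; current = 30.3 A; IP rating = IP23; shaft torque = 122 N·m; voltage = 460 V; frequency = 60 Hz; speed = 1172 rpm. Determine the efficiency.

ω = 2π × 1172/60 = 122.7 rad/s; P_out = τω = 122 × 122.7 = 14969 W
P_in = √3·V_L·I_L·cosφ = 1.732 × 460 × 30.3 × 0.74 = 17864 W
η = P_out / P_in = 14969 / 17864 = 0.838 = 83.8%

83.8 %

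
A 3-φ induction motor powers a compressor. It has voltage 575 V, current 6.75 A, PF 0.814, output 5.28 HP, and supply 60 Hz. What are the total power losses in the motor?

1.53 kW

P_in = √3·V·I·cosφ = 1.732×575×6.75×0.814 = 5472 W
P_out = 5.28×746 = 3939 W
Losses = P_in − P_out = 5472 − 3939 = 1533 W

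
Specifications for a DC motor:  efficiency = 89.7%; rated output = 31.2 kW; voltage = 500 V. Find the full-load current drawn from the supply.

69.6 A

P_out = 31.2 kW = 31200 W
P_in = P_out / η = 31200 / 0.897 = 34783 W
I = P_in / V = 34783 / 500 = 69.6 A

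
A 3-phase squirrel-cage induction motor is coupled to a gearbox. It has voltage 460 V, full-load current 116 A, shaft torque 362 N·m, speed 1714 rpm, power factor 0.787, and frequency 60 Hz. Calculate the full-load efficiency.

89.3 %

ω = 2π × 1714/60 = 179.5 rad/s; P_out = τω = 362 × 179.5 = 64979 W
P_in = √3·V_L·I_L·cosφ = 1.732 × 460 × 116 × 0.787 = 72734 W
η = P_out / P_in = 64979 / 72734 = 0.893 = 89.3%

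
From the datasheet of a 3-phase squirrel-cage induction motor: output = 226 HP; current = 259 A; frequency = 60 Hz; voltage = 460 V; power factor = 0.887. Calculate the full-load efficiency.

92.1 %

P_out = 226 × 746 = 168596 W
P_in = √3·V_L·I_L·cosφ = 1.732 × 460 × 259 × 0.887 = 183033 W
η = P_out / P_in = 168596 / 183033 = 0.921 = 92.1%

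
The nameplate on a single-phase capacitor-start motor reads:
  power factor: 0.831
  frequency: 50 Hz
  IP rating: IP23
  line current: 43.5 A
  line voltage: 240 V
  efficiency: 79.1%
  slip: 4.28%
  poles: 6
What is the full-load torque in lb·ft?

P_in = V·I·cosφ = 240 × 43.5 × 0.831 = 8676 W
P_out = η·P_in = 0.791 × 8676 = 6863 W
n_s = 120×50/6 = 1000 rpm; n = 1000×(1−0.0428) = 957 rpm
ω = 2π×957/60 = 100.2 rad/s
τ = P_out/ω = 6863/100.2 = 68.49 N·m
In lb·ft: 68.49/1.356 = 50.5 lb·ft

50.5 lb·ft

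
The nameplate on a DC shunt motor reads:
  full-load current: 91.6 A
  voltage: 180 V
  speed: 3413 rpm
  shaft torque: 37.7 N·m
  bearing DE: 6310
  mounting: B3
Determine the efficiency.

ω = 2π × 3413/60 = 357.4 rad/s; P_out = τω = 37.7 × 357.4 = 13474 W
P_in = V·I = 180 × 91.6 = 16488 W
η = P_out / P_in = 13474 / 16488 = 0.817 = 81.7%

81.7 %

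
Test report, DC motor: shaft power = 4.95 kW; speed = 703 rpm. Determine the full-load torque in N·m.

67.2 N·m

ω = 2π × 703/60 = 73.62 rad/s
τ = P/ω = 4950/73.62 = 67.2 N·m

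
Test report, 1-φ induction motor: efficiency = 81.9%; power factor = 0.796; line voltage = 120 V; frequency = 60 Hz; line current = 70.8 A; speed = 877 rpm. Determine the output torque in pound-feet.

P_in = V·I·cosφ = 120 × 70.8 × 0.796 = 6763 W
P_out = η·P_in = 0.819 × 6763 = 5539 W
n = 877 rpm
ω = 2π×877/60 = 91.84 rad/s
τ = P_out/ω = 5539/91.84 = 60.31 N·m
In lb·ft: 60.31/1.356 = 44.5 lb·ft

44.5 lb·ft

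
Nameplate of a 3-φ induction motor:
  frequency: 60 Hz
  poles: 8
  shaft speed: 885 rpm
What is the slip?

1.67 %

n_s = 120f/p = 120×60/8 = 900 rpm
s = (n_s − n)/n_s = (900 − 885)/900 = 0.0167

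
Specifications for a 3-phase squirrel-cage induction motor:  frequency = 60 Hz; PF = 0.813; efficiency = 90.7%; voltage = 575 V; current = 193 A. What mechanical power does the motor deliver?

P_in = √3·V·I·cosφ = 1.732 × 575 × 193 × 0.813 = 156266 W
P_out = η·P_in = 0.907 × 156266 = 141733 W

142 kW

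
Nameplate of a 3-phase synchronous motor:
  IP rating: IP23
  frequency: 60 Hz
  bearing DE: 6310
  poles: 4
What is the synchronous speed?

n_s = 120f/p = 120×60/4 = 1800 rpm

1800 rpm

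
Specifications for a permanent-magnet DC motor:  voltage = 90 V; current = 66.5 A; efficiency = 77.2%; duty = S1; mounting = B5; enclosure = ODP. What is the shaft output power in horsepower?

6.19 HP

P_in = V·I = 90 × 66.5 = 5985 W
P_out = η·P_in = 0.772 × 5985 = 4620 W
= 4620/746 = 6.19 HP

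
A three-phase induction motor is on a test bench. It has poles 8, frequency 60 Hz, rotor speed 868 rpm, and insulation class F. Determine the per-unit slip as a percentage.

n_s = 120f/p = 120×60/8 = 900 rpm
s = (n_s − n)/n_s = (900 − 868)/900 = 0.0356

3.6 %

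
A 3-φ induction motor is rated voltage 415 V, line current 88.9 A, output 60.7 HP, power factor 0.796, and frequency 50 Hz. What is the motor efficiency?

89.0 %

P_out = 60.7 × 746 = 45282 W
P_in = √3·V_L·I_L·cosφ = 1.732 × 415 × 88.9 × 0.796 = 50864 W
η = P_out / P_in = 45282 / 50864 = 0.890 = 89.0%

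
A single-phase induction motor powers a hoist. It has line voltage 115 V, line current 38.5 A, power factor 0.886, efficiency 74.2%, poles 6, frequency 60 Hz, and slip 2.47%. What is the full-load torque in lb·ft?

17.5 lb·ft

P_in = V·I·cosφ = 115 × 38.5 × 0.886 = 3923 W
P_out = η·P_in = 0.742 × 3923 = 2911 W
n_s = 120×60/6 = 1200 rpm; n = 1200×(1−0.0247) = 1170 rpm
ω = 2π×1170/60 = 122.5 rad/s
τ = P_out/ω = 2911/122.5 = 23.76 N·m
In lb·ft: 23.76/1.356 = 17.5 lb·ft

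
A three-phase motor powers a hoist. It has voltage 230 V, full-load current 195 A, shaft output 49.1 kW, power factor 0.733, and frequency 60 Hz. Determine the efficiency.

86.2 %

P_out = 49.1 kW = 49100 W
P_in = √3·V_L·I_L·cosφ = 1.732 × 230 × 195 × 0.733 = 56940 W
η = P_out / P_in = 49100 / 56940 = 0.862 = 86.2%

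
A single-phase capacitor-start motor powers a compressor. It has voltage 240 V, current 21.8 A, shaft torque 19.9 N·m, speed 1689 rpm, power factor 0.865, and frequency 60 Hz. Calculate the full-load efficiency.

77.8 %

ω = 2π × 1689/60 = 176.9 rad/s; P_out = τω = 19.9 × 176.9 = 3520 W
P_in = V·I·cosφ = 240 × 21.8 × 0.865 = 4526 W
η = P_out / P_in = 3520 / 4526 = 0.778 = 77.8%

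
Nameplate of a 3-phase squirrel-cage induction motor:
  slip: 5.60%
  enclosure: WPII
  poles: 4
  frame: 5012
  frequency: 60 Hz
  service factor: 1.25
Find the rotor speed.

n_s = 120f/p = 120×60/4 = 1800 rpm
n = n_s(1 − s) = 1800 × (1 − 0.056) = 1699 rpm

1699 rpm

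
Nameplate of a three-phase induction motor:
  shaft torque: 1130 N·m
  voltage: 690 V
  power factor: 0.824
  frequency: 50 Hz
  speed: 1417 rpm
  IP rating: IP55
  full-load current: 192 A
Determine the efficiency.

88.7 %

ω = 2π × 1417/60 = 148.4 rad/s; P_out = τω = 1130 × 148.4 = 167692 W
P_in = √3·V_L·I_L·cosφ = 1.732 × 690 × 192 × 0.824 = 189071 W
η = P_out / P_in = 167692 / 189071 = 0.887 = 88.7%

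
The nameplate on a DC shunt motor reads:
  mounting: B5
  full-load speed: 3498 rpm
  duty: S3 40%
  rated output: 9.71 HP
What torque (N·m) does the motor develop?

P_out = 9.71 × 746 = 7244 W
ω = 2π × 3498/60 = 366.3 rad/s
τ = P_out/ω = 7244/366.3 = 19.8 N·m

19.8 N·m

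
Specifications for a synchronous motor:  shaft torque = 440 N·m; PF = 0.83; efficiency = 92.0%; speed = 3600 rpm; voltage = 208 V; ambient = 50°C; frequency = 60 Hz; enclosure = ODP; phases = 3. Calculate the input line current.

603 A

ω = 2π×3600/60 = 377 rad/s; P_out = τω = 440 × 377 = 165880 W
P_in = P_out / η = 165880 / 0.920 = 180304 W
I_L = P_in / (√3·V_L·cosφ) = 180304 / (1.732 × 208 × 0.83) = 603 A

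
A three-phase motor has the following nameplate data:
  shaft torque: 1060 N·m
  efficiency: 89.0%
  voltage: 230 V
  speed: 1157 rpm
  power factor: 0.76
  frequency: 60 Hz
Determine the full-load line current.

477 A

ω = 2π×1157/60 = 121.2 rad/s; P_out = τω = 1060 × 121.2 = 128472 W
P_in = P_out / η = 128472 / 0.890 = 144351 W
I_L = P_in / (√3·V_L·cosφ) = 144351 / (1.732 × 230 × 0.76) = 477 A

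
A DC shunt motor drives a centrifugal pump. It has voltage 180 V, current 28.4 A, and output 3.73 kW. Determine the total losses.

P_in = V·I = 180×28.4 = 5112 W
P_out = 3730 W
Losses = P_in − P_out = 5112 − 3730 = 1382 W

1.38 kW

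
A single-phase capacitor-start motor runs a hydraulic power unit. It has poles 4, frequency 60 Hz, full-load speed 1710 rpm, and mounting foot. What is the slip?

n_s = 120f/p = 120×60/4 = 1800 rpm
s = (n_s − n)/n_s = (1800 − 1710)/1800 = 0.0500

5.00 %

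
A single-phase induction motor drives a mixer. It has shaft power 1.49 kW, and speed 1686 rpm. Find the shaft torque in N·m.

ω = 2π × 1686/60 = 176.6 rad/s
τ = P/ω = 1490/176.6 = 8.44 N·m

8.44 N·m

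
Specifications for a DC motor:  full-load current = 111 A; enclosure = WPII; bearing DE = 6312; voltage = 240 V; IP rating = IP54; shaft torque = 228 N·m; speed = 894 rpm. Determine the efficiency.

ω = 2π × 894/60 = 93.62 rad/s; P_out = τω = 228 × 93.62 = 21345 W
P_in = V·I = 240 × 111 = 26640 W
η = P_out / P_in = 21345 / 26640 = 0.801 = 80.1%

80.1 %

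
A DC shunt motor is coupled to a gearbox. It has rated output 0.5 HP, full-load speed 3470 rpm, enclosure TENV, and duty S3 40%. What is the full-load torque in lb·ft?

P_out = 0.5 × 746 = 373 W
ω = 2π × 3470/60 = 363.4 rad/s
τ = P_out/ω = 373/363.4 = 1.026 N·m
In lb·ft: 1.026/1.356 = 0.757 lb·ft

0.757 lb·ft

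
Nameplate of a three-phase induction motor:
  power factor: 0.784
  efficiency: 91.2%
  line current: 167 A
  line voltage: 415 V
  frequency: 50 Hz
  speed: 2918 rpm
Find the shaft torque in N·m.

P_in = √3·V·I·cosφ = 1.732 × 415 × 167 × 0.784 = 94108 W
P_out = η·P_in = 0.912 × 94108 = 85826 W
n = 2918 rpm
ω = 2π×2918/60 = 305.6 rad/s
τ = P_out/ω = 85826/305.6 = 281 N·m

281 N·m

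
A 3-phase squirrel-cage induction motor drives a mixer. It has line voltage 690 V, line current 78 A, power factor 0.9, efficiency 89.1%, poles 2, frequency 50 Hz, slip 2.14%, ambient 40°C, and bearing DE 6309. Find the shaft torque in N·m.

P_in = √3·V·I·cosφ = 1.732 × 690 × 78 × 0.9 = 83895 W
P_out = η·P_in = 0.891 × 83895 = 74750 W
n_s = 120×50/2 = 3000 rpm; n = 3000×(1−0.0214) = 2936 rpm
ω = 2π×2936/60 = 307.5 rad/s
τ = P_out/ω = 74750/307.5 = 243 N·m

243 N·m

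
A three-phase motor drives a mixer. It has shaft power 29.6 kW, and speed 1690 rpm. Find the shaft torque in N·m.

ω = 2π × 1690/60 = 177 rad/s
τ = P/ω = 29600/177 = 167 N·m

167 N·m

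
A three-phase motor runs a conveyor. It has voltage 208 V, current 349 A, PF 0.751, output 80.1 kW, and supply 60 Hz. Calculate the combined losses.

P_in = √3·V·I·cosφ = 1.732×208×349×0.751 = 94423 W
P_out = 80100 W
Losses = P_in − P_out = 94423 − 80100 = 14323 W

14300 W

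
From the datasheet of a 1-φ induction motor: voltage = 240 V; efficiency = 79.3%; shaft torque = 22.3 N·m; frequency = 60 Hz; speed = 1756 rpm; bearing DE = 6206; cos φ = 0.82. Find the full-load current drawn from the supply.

26.3 A

ω = 2π×1756/60 = 183.9 rad/s; P_out = τω = 22.3 × 183.9 = 4101 W
P_in = P_out / η = 4101 / 0.793 = 5172 W
I = P_in / (V·cosφ) = 5172 / (240 × 0.82) = 26.3 A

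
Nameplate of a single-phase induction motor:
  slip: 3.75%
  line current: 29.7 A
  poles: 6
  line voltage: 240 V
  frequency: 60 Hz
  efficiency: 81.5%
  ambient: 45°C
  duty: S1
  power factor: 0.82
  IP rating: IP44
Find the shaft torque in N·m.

39.4 N·m

P_in = V·I·cosφ = 240 × 29.7 × 0.82 = 5845 W
P_out = η·P_in = 0.815 × 5845 = 4764 W
n_s = 120×60/6 = 1200 rpm; n = 1200×(1−0.0375) = 1155 rpm
ω = 2π×1155/60 = 121 rad/s
τ = P_out/ω = 4764/121 = 39.4 N·m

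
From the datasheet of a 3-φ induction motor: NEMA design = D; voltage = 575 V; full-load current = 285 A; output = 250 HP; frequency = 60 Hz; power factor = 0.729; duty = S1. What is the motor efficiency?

90.1 %

P_out = 250 × 746 = 186500 W
P_in = √3·V_L·I_L·cosφ = 1.732 × 575 × 285 × 0.729 = 206913 W
η = P_out / P_in = 186500 / 206913 = 0.901 = 90.1%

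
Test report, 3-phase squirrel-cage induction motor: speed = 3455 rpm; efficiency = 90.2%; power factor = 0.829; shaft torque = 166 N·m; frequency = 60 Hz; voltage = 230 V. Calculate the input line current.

202 A

ω = 2π×3455/60 = 361.8 rad/s; P_out = τω = 166 × 361.8 = 60059 W
P_in = P_out / η = 60059 / 0.902 = 66584 W
I_L = P_in / (√3·V_L·cosφ) = 66584 / (1.732 × 230 × 0.829) = 202 A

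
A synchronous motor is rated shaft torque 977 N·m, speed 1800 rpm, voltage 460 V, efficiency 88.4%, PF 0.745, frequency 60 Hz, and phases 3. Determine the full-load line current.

ω = 2π×1800/60 = 188.5 rad/s; P_out = τω = 977 × 188.5 = 184165 W
P_in = P_out / η = 184165 / 0.884 = 208331 W
I_L = P_in / (√3·V_L·cosφ) = 208331 / (1.732 × 460 × 0.745) = 351 A

351 A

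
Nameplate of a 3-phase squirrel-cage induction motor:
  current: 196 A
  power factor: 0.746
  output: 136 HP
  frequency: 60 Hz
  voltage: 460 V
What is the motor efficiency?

P_out = 136 × 746 = 101456 W
P_in = √3·V_L·I_L·cosφ = 1.732 × 460 × 196 × 0.746 = 116493 W
η = P_out / P_in = 101456 / 116493 = 0.871 = 87.1%

87.1 %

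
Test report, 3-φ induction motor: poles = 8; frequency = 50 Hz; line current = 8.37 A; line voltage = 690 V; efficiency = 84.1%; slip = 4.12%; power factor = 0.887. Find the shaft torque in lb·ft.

73.1 lb·ft

P_in = √3·V·I·cosφ = 1.732 × 690 × 8.37 × 0.887 = 8873 W
P_out = η·P_in = 0.841 × 8873 = 7462 W
n_s = 120×50/8 = 750 rpm; n = 750×(1−0.0412) = 719 rpm
ω = 2π×719/60 = 75.29 rad/s
τ = P_out/ω = 7462/75.29 = 99.11 N·m
In lb·ft: 99.11/1.356 = 73.1 lb·ft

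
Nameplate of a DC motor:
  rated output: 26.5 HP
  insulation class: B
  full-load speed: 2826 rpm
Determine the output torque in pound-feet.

49.3 lb·ft

P_out = 26.5 × 746 = 19769 W
ω = 2π × 2826/60 = 295.9 rad/s
τ = P_out/ω = 19769/295.9 = 66.81 N·m
In lb·ft: 66.81/1.356 = 49.3 lb·ft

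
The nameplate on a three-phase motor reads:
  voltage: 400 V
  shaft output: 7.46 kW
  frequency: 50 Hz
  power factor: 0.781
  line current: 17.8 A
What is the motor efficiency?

77.5 %

P_out = 7.46 kW = 7460 W
P_in = √3·V_L·I_L·cosφ = 1.732 × 400 × 17.8 × 0.781 = 9631 W
η = P_out / P_in = 7460 / 9631 = 0.775 = 77.5%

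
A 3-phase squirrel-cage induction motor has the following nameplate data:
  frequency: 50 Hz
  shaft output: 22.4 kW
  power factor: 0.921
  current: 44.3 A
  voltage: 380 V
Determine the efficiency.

83.4 %

P_out = 22.4 kW = 22400 W
P_in = √3·V_L·I_L·cosφ = 1.732 × 380 × 44.3 × 0.921 = 26853 W
η = P_out / P_in = 22400 / 26853 = 0.834 = 83.4%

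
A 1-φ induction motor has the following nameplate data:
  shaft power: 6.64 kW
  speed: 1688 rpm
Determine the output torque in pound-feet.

27.7 lb·ft

ω = 2π × 1688/60 = 176.8 rad/s
τ = P/ω = 6640/176.8 = 37.56 N·m
In lb·ft: 37.56/1.356 = 27.7 lb·ft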